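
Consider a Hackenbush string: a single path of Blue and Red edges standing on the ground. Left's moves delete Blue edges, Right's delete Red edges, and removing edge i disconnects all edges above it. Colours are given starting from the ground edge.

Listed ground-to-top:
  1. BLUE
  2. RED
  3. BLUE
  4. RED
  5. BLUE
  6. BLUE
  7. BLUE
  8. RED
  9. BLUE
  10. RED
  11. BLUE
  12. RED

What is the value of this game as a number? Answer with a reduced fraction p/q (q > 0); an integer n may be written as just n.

1493/2048

1 of 12 · B · max L 0 · min R +∞ so 1
2 of 12 · BR · max L 0 · min R 1 so 1/2
3 of 12 · BRB · max L 1/2 · min R 1 so 3/4
4 of 12 · BRBR · max L 1/2 · min R 3/4 so 5/8
5 of 12 · BRBRB · max L 5/8 · min R 3/4 so 11/16
6 of 12 · BRBRBB · max L 11/16 · min R 3/4 so 23/32
7 of 12 · BRBRBBB · max L 23/32 · min R 3/4 so 47/64
8 of 12 · BRBRBBBR · max L 23/32 · min R 47/64 so 93/128
9 of 12 · BRBRBBBRB · max L 93/128 · min R 47/64 so 187/256
10 of 12 · BRBRBBBRBR · max L 93/128 · min R 187/256 so 373/512
11 of 12 · BRBRBBBRBRB · max L 373/512 · min R 187/256 so 747/1024
12 of 12 · BRBRBBBRBRBR · max L 373/512 · min R 747/1024 so 1493/2048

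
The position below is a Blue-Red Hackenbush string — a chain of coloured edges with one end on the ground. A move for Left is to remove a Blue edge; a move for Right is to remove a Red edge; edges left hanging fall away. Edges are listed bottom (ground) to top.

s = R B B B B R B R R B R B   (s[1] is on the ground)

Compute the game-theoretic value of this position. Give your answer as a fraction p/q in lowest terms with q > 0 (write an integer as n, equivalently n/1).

-181/2048

val(R) = { · | 0 } — -1
val(RB) = { -1 | 0 } — -1/2
val(RBB) = { -1 -1/2 | 0 } — -1/4
val(RBBB) = { -1 -1/2 -1/4 | 0 } — -1/8
val(RBBBB) = { -1 -1/2 -1/4 -1/8 | 0 } — -1/16
val(RBBBBR) = { -1 -1/2 -1/4 -1/8 | -1/16 0 } — -3/32
val(RBBBBRB) = { -1 -1/2 -1/4 -1/8 -3/32 | -1/16 0 } — -5/64
val(RBBBBRBR) = { -1 -1/2 -1/4 -1/8 -3/32 | -5/64 -1/16 0 } — -11/128
val(RBBBBRBRR) = { -1 -1/2 -1/4 -1/8 -3/32 | -11/128 -5/64 -1/16 0 } — -23/256
val(RBBBBRBRRB) = { -1 -1/2 -1/4 -1/8 -3/32 -23/256 | -11/128 -5/64 -1/16 0 } — -45/512
val(RBBBBRBRRBR) = { -1 -1/2 -1/4 -1/8 -3/32 -23/256 | -45/512 -11/128 -5/64 -1/16 0 } — -91/1024
val(RBBBBRBRRBRB) = { -1 -1/2 -1/4 -1/8 -3/32 -23/256 -91/1024 | -45/512 -11/128 -5/64 -1/16 0 } — -181/2048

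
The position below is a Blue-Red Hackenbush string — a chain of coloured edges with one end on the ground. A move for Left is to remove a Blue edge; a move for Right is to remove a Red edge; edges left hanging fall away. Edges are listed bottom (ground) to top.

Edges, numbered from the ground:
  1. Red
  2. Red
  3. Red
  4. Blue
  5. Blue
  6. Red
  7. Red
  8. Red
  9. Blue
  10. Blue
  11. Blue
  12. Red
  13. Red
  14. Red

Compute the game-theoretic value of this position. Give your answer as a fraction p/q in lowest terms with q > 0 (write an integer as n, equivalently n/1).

Prefix values for Red Red Red Blue Blue Red Red Red Blue Blue Blue Red Red Red via {L|R} + simplicity:
1 of 14 · R · max L −∞ · min R 0 gives -1
2 of 14 · RR · max L −∞ · min R -1 gives -2
3 of 14 · RRR · max L −∞ · min R -2 gives -3
4 of 14 · RRRB · max L -3 · min R -2 gives -5/2
5 of 14 · RRRBB · max L -5/2 · min R -2 gives -9/4
6 of 14 · RRRBBR · max L -5/2 · min R -9/4 gives -19/8
7 of 14 · RRRBBRR · max L -5/2 · min R -19/8 gives -39/16
8 of 14 · RRRBBRRR · max L -5/2 · min R -39/16 gives -79/32
9 of 14 · RRRBBRRRB · max L -79/32 · min R -39/16 gives -157/64
10 of 14 · RRRBBRRRBB · max L -157/64 · min R -39/16 gives -313/128
11 of 14 · RRRBBRRRBBB · max L -313/128 · min R -39/16 gives -625/256
12 of 14 · RRRBBRRRBBBR · max L -313/128 · min R -625/256 gives -1251/512
13 of 14 · RRRBBRRRBBBRR · max L -313/128 · min R -1251/512 gives -2503/1024
14 of 14 · RRRBBRRRBBBRRR · max L -313/128 · min R -2503/1024 gives -5007/2048

-5007/2048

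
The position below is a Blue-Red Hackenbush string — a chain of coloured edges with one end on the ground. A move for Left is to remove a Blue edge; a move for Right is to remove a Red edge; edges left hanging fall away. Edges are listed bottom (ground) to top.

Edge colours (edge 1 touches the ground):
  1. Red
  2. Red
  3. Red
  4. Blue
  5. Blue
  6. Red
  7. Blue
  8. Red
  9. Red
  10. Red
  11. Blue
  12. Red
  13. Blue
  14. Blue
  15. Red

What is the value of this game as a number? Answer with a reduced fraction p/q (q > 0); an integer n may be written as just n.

G_1 [R]  L=[·]  R=[0]  — -1
G_2 [RR]  L=[·]  R=[-1, 0]  — -2
G_3 [RRR]  L=[·]  R=[-2, -1, 0]  — -3
G_4 [RRRB]  L=[-3]  R=[-2, -1, 0]  — -5/2
G_5 [RRRBB]  L=[-3, -5/2]  R=[-2, -1, 0]  — -9/4
G_6 [RRRBBR]  L=[-3, -5/2]  R=[-9/4, -2, -1, 0]  — -19/8
G_7 [RRRBBRB]  L=[-3, -5/2, -19/8]  R=[-9/4, -2, -1, 0]  — -37/16
G_8 [RRRBBRBR]  L=[-3, -5/2, -19/8]  R=[-37/16, -9/4, -2, -1, 0]  — -75/32
G_9 [RRRBBRBRR]  L=[-3, -5/2, -19/8]  R=[-75/32, -37/16, -9/4, -2, -1, 0]  — -151/64
G_10 [RRRBBRBRRR]  L=[-3, -5/2, -19/8]  R=[-151/64, -75/32, -37/16, -9/4, -2, -1, 0]  — -303/128
G_11 [RRRBBRBRRRB]  L=[-3, -5/2, -19/8, -303/128]  R=[-151/64, -75/32, -37/16, -9/4, -2, -1, 0]  — -605/256
G_12 [RRRBBRBRRRBR]  L=[-3, -5/2, -19/8, -303/128]  R=[-605/256, -151/64, -75/32, -37/16, -9/4, -2, -1, 0]  — -1211/512
G_13 [RRRBBRBRRRBRB]  L=[-3, -5/2, -19/8, -303/128, -1211/512]  R=[-605/256, -151/64, -75/32, -37/16, -9/4, -2, -1, 0]  — -2421/1024
G_14 [RRRBBRBRRRBRBB]  L=[-3, -5/2, -19/8, -303/128, -1211/512, -2421/1024]  R=[-605/256, -151/64, -75/32, -37/16, -9/4, -2, -1, 0]  — -4841/2048
G_15 [RRRBBRBRRRBRBBR]  L=[-3, -5/2, -19/8, -303/128, -1211/512, -2421/1024]  R=[-4841/2048, -605/256, -151/64, -75/32, -37/16, -9/4, -2, -1, 0]  — -9683/4096

-9683/4096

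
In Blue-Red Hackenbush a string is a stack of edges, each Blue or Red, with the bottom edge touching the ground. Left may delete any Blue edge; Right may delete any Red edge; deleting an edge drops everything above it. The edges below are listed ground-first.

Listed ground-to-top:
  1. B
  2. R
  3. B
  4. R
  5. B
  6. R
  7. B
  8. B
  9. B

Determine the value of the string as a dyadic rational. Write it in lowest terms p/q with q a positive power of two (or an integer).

175/256

step 1: add B to get B; options L={ 0 } R={ (no moves) } — 1
step 2: add R to get BR; options L={ 0 } R={ 1 } — 1/2
step 3: add B to get BRB; options L={ 0; 1/2 } R={ 1 } — 3/4
step 4: add R to get BRBR; options L={ 0; 1/2 } R={ 3/4; 1 } — 5/8
step 5: add B to get BRBRB; options L={ 0; 1/2; 5/8 } R={ 3/4; 1 } — 11/16
step 6: add R to get BRBRBR; options L={ 0; 1/2; 5/8 } R={ 11/16; 3/4; 1 } — 21/32
step 7: add B to get BRBRBRB; options L={ 0; 1/2; 5/8; 21/32 } R={ 11/16; 3/4; 1 } — 43/64
step 8: add B to get BRBRBRBB; options L={ 0; 1/2; 5/8; 21/32; 43/64 } R={ 11/16; 3/4; 1 } — 87/128
step 9: add B to get BRBRBRBBB; options L={ 0; 1/2; 5/8; 21/32; 43/64; 87/128 } R={ 11/16; 3/4; 1 } — 175/256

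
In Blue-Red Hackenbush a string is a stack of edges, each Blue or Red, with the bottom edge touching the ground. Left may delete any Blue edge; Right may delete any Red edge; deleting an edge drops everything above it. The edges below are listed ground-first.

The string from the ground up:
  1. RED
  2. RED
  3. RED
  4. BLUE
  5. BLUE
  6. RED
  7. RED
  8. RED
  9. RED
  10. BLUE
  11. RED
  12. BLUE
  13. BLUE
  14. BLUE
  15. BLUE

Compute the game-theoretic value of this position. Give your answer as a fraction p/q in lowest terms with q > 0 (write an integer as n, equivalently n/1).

Prefix values for RED RED RED BLUE BLUE RED RED RED RED BLUE RED BLUE BLUE BLUE BLUE via {L|R} + simplicity:
1 of 15 · R · max L −∞ · min R 0 → -1
2 of 15 · RR · max L −∞ · min R -1 → -2
3 of 15 · RRR · max L −∞ · min R -2 → -3
4 of 15 · RRRB · max L -3 · min R -2 → -5/2
5 of 15 · RRRBB · max L -5/2 · min R -2 → -9/4
6 of 15 · RRRBBR · max L -5/2 · min R -9/4 → -19/8
7 of 15 · RRRBBRR · max L -5/2 · min R -19/8 → -39/16
8 of 15 · RRRBBRRR · max L -5/2 · min R -39/16 → -79/32
9 of 15 · RRRBBRRRR · max L -5/2 · min R -79/32 → -159/64
10 of 15 · RRRBBRRRRB · max L -159/64 · min R -79/32 → -317/128
11 of 15 · RRRBBRRRRBR · max L -159/64 · min R -317/128 → -635/256
12 of 15 · RRRBBRRRRBRB · max L -635/256 · min R -317/128 → -1269/512
13 of 15 · RRRBBRRRRBRBB · max L -1269/512 · min R -317/128 → -2537/1024
14 of 15 · RRRBBRRRRBRBBB · max L -2537/1024 · min R -317/128 → -5073/2048
15 of 15 · RRRBBRRRRBRBBBB · max L -5073/2048 · min R -317/128 → -10145/4096

-10145/4096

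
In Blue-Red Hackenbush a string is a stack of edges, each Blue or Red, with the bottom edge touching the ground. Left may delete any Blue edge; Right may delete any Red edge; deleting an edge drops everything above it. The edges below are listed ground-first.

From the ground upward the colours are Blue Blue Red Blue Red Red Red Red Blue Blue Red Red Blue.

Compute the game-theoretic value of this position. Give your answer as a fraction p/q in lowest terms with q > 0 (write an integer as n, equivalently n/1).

Prefix values for Blue Blue Red Blue Red Red Red Red Blue Blue Red Red Blue via {L|R} + simplicity:
step 1: add Blue to get B; options L={ 0 } R={  } so 1
step 2: add Blue to get BB; options L={ 0,1 } R={  } so 2
step 3: add Red to get BBR; options L={ 0,1 } R={ 2 } so 3/2
step 4: add Blue to get BBRB; options L={ 0,1,3/2 } R={ 2 } so 7/4
step 5: add Red to get BBRBR; options L={ 0,1,3/2 } R={ 7/4,2 } so 13/8
step 6: add Red to get BBRBRR; options L={ 0,1,3/2 } R={ 13/8,7/4,2 } so 25/16
step 7: add Red to get BBRBRRR; options L={ 0,1,3/2 } R={ 25/16,13/8,7/4,2 } so 49/32
step 8: add Red to get BBRBRRRR; options L={ 0,1,3/2 } R={ 49/32,25/16,13/8,7/4,2 } so 97/64
step 9: add Blue to get BBRBRRRRB; options L={ 0,1,3/2,97/64 } R={ 49/32,25/16,13/8,7/4,2 } so 195/128
step 10: add Blue to get BBRBRRRRBB; options L={ 0,1,3/2,97/64,195/128 } R={ 49/32,25/16,13/8,7/4,2 } so 391/256
step 11: add Red to get BBRBRRRRBBR; options L={ 0,1,3/2,97/64,195/128 } R={ 391/256,49/32,25/16,13/8,7/4,2 } so 781/512
step 12: add Red to get BBRBRRRRBBRR; options L={ 0,1,3/2,97/64,195/128 } R={ 781/512,391/256,49/32,25/16,13/8,7/4,2 } so 1561/1024
step 13: add Blue to get BBRBRRRRBBRRB; options L={ 0,1,3/2,97/64,195/128,1561/1024 } R={ 781/512,391/256,49/32,25/16,13/8,7/4,2 } so 3123/2048

3123/2048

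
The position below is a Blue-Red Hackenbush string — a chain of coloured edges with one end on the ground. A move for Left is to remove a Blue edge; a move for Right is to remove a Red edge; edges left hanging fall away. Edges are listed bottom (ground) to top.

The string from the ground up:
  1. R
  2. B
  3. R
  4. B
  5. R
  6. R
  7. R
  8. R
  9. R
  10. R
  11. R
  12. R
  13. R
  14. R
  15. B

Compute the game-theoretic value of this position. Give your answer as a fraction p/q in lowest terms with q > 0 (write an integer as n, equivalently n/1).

Prefix values for R B R B R R R R R R R R R R B via {L|R} + simplicity:
step 1: add R to get R; options L={  } R={ 0 } gives -1
step 2: add B to get RB; options L={ -1 } R={ 0 } gives -1/2
step 3: add R to get RBR; options L={ -1 } R={ -1/2,0 } gives -3/4
step 4: add B to get RBRB; options L={ -1,-3/4 } R={ -1/2,0 } gives -5/8
step 5: add R to get RBRBR; options L={ -1,-3/4 } R={ -5/8,-1/2,0 } gives -11/16
step 6: add R to get RBRBRR; options L={ -1,-3/4 } R={ -11/16,-5/8,-1/2,0 } gives -23/32
step 7: add R to get RBRBRRR; options L={ -1,-3/4 } R={ -23/32,-11/16,-5/8,-1/2,0 } gives -47/64
step 8: add R to get RBRBRRRR; options L={ -1,-3/4 } R={ -47/64,-23/32,-11/16,-5/8,-1/2,0 } gives -95/128
step 9: add R to get RBRBRRRRR; options L={ -1,-3/4 } R={ -95/128,-47/64,-23/32,-11/16,-5/8,-1/2,0 } gives -191/256
step 10: add R to get RBRBRRRRRR; options L={ -1,-3/4 } R={ -191/256,-95/128,-47/64,-23/32,-11/16,-5/8,-1/2,0 } gives -383/512
step 11: add R to get RBRBRRRRRRR; options L={ -1,-3/4 } R={ -383/512,-191/256,-95/128,-47/64,-23/32,-11/16,-5/8,-1/2,0 } gives -767/1024
step 12: add R to get RBRBRRRRRRRR; options L={ -1,-3/4 } R={ -767/1024,-383/512,-191/256,-95/128,-47/64,-23/32,-11/16,-5/8,-1/2,0 } gives -1535/2048
step 13: add R to get RBRBRRRRRRRRR; options L={ -1,-3/4 } R={ -1535/2048,-767/1024,-383/512,-191/256,-95/128,-47/64,-23/32,-11/16,-5/8,-1/2,0 } gives -3071/4096
step 14: add R to get RBRBRRRRRRRRRR; options L={ -1,-3/4 } R={ -3071/4096,-1535/2048,-767/1024,-383/512,-191/256,-95/128,-47/64,-23/32,-11/16,-5/8,-1/2,0 } gives -6143/8192
step 15: add B to get RBRBRRRRRRRRRRB; options L={ -1,-3/4,-6143/8192 } R={ -3071/4096,-1535/2048,-767/1024,-383/512,-191/256,-95/128,-47/64,-23/32,-11/16,-5/8,-1/2,0 } gives -12285/16384

-12285/16384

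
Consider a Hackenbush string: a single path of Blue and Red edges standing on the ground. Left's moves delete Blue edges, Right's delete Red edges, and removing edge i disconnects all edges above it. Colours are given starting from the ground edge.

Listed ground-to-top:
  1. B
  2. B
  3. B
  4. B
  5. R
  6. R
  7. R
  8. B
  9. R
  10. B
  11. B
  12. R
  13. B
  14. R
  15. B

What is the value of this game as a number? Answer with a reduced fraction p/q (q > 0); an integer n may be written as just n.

6507/2048

Prefix values for B B B B R R R B R B B R B R B via {L|R} + simplicity:
step 1: add B to get B; options L={ 0 } R={ — } => 1
step 2: add B to get BB; options L={ 0; 1 } R={ — } => 2
step 3: add B to get BBB; options L={ 0; 1; 2 } R={ — } => 3
step 4: add B to get BBBB; options L={ 0; 1; 2; 3 } R={ — } => 4
step 5: add R to get BBBBR; options L={ 0; 1; 2; 3 } R={ 4 } => 7/2
step 6: add R to get BBBBRR; options L={ 0; 1; 2; 3 } R={ 7/2; 4 } => 13/4
step 7: add R to get BBBBRRR; options L={ 0; 1; 2; 3 } R={ 13/4; 7/2; 4 } => 25/8
step 8: add B to get BBBBRRRB; options L={ 0; 1; 2; 3; 25/8 } R={ 13/4; 7/2; 4 } => 51/16
step 9: add R to get BBBBRRRBR; options L={ 0; 1; 2; 3; 25/8 } R={ 51/16; 13/4; 7/2; 4 } => 101/32
step 10: add B to get BBBBRRRBRB; options L={ 0; 1; 2; 3; 25/8; 101/32 } R={ 51/16; 13/4; 7/2; 4 } => 203/64
step 11: add B to get BBBBRRRBRBB; options L={ 0; 1; 2; 3; 25/8; 101/32; 203/64 } R={ 51/16; 13/4; 7/2; 4 } => 407/128
step 12: add R to get BBBBRRRBRBBR; options L={ 0; 1; 2; 3; 25/8; 101/32; 203/64 } R={ 407/128; 51/16; 13/4; 7/2; 4 } => 813/256
step 13: add B to get BBBBRRRBRBBRB; options L={ 0; 1; 2; 3; 25/8; 101/32; 203/64; 813/256 } R={ 407/128; 51/16; 13/4; 7/2; 4 } => 1627/512
step 14: add R to get BBBBRRRBRBBRBR; options L={ 0; 1; 2; 3; 25/8; 101/32; 203/64; 813/256 } R={ 1627/512; 407/128; 51/16; 13/4; 7/2; 4 } => 3253/1024
step 15: add B to get BBBBRRRBRBBRBRB; options L={ 0; 1; 2; 3; 25/8; 101/32; 203/64; 813/256; 3253/1024 } R={ 1627/512; 407/128; 51/16; 13/4; 7/2; 4 } => 6507/2048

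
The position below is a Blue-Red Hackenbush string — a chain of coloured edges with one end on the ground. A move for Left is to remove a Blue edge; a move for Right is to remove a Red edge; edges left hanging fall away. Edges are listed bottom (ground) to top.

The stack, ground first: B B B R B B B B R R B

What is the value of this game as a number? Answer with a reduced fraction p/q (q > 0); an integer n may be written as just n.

Prefix values for B B B R B B B B R R B via {L|R} + simplicity:
step 1: add B to get B; options L={ 0 } R={ (no moves) } = 1
step 2: add B to get BB; options L={ 0, 1 } R={ (no moves) } = 2
step 3: add B to get BBB; options L={ 0, 1, 2 } R={ (no moves) } = 3
step 4: add R to get BBBR; options L={ 0, 1, 2 } R={ 3 } = 5/2
step 5: add B to get BBBRB; options L={ 0, 1, 2, 5/2 } R={ 3 } = 11/4
step 6: add B to get BBBRBB; options L={ 0, 1, 2, 5/2, 11/4 } R={ 3 } = 23/8
step 7: add B to get BBBRBBB; options L={ 0, 1, 2, 5/2, 11/4, 23/8 } R={ 3 } = 47/16
step 8: add B to get BBBRBBBB; options L={ 0, 1, 2, 5/2, 11/4, 23/8, 47/16 } R={ 3 } = 95/32
step 9: add R to get BBBRBBBBR; options L={ 0, 1, 2, 5/2, 11/4, 23/8, 47/16 } R={ 95/32, 3 } = 189/64
step 10: add R to get BBBRBBBBRR; options L={ 0, 1, 2, 5/2, 11/4, 23/8, 47/16 } R={ 189/64, 95/32, 3 } = 377/128
step 11: add B to get BBBRBBBBRRB; options L={ 0, 1, 2, 5/2, 11/4, 23/8, 47/16, 377/128 } R={ 189/64, 95/32, 3 } = 755/256

755/256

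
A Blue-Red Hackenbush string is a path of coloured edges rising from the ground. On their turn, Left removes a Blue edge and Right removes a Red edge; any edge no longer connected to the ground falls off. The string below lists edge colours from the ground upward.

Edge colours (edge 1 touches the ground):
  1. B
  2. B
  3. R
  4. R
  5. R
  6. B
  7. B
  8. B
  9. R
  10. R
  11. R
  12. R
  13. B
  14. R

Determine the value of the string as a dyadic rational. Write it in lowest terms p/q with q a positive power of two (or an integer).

val_1 [B]  L=[0]  R=[—]  so 1
val_2 [BB]  L=[0,1]  R=[—]  so 2
val_3 [BBR]  L=[0,1]  R=[2]  so 3/2
val_4 [BBRR]  L=[0,1]  R=[3/2,2]  so 5/4
val_5 [BBRRR]  L=[0,1]  R=[5/4,3/2,2]  so 9/8
val_6 [BBRRRB]  L=[0,1,9/8]  R=[5/4,3/2,2]  so 19/16
val_7 [BBRRRBB]  L=[0,1,9/8,19/16]  R=[5/4,3/2,2]  so 39/32
val_8 [BBRRRBBB]  L=[0,1,9/8,19/16,39/32]  R=[5/4,3/2,2]  so 79/64
val_9 [BBRRRBBBR]  L=[0,1,9/8,19/16,39/32]  R=[79/64,5/4,3/2,2]  so 157/128
val_10 [BBRRRBBBRR]  L=[0,1,9/8,19/16,39/32]  R=[157/128,79/64,5/4,3/2,2]  so 313/256
val_11 [BBRRRBBBRRR]  L=[0,1,9/8,19/16,39/32]  R=[313/256,157/128,79/64,5/4,3/2,2]  so 625/512
val_12 [BBRRRBBBRRRR]  L=[0,1,9/8,19/16,39/32]  R=[625/512,313/256,157/128,79/64,5/4,3/2,2]  so 1249/1024
val_13 [BBRRRBBBRRRRB]  L=[0,1,9/8,19/16,39/32,1249/1024]  R=[625/512,313/256,157/128,79/64,5/4,3/2,2]  so 2499/2048
val_14 [BBRRRBBBRRRRBR]  L=[0,1,9/8,19/16,39/32,1249/1024]  R=[2499/2048,625/512,313/256,157/128,79/64,5/4,3/2,2]  so 4997/4096

4997/4096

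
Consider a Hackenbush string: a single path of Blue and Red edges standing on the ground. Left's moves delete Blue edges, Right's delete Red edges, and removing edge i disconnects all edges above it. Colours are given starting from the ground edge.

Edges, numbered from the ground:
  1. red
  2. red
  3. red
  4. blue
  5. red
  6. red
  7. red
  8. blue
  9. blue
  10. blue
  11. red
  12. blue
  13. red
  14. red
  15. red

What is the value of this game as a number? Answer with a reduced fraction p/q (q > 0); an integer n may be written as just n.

-11823/4096

Build v(s[:k]) for k = 1..15, string s = red red red blue red red red blue blue blue red blue red red red.
step 1: add red to get r; options L={ · } R={ 0 } => -1
step 2: add red to get rr; options L={ · } R={ -1, 0 } => -2
step 3: add red to get rrr; options L={ · } R={ -2, -1, 0 } => -3
step 4: add blue to get rrrb; options L={ -3 } R={ -2, -1, 0 } => -5/2
step 5: add red to get rrrbr; options L={ -3 } R={ -5/2, -2, -1, 0 } => -11/4
step 6: add red to get rrrbrr; options L={ -3 } R={ -11/4, -5/2, -2, -1, 0 } => -23/8
step 7: add red to get rrrbrrr; options L={ -3 } R={ -23/8, -11/4, -5/2, -2, -1, 0 } => -47/16
step 8: add blue to get rrrbrrrb; options L={ -3, -47/16 } R={ -23/8, -11/4, -5/2, -2, -1, 0 } => -93/32
step 9: add blue to get rrrbrrrbb; options L={ -3, -47/16, -93/32 } R={ -23/8, -11/4, -5/2, -2, -1, 0 } => -185/64
step 10: add blue to get rrrbrrrbbb; options L={ -3, -47/16, -93/32, -185/64 } R={ -23/8, -11/4, -5/2, -2, -1, 0 } => -369/128
step 11: add red to get rrrbrrrbbbr; options L={ -3, -47/16, -93/32, -185/64 } R={ -369/128, -23/8, -11/4, -5/2, -2, -1, 0 } => -739/256
step 12: add blue to get rrrbrrrbbbrb; options L={ -3, -47/16, -93/32, -185/64, -739/256 } R={ -369/128, -23/8, -11/4, -5/2, -2, -1, 0 } => -1477/512
step 13: add red to get rrrbrrrbbbrbr; options L={ -3, -47/16, -93/32, -185/64, -739/256 } R={ -1477/512, -369/128, -23/8, -11/4, -5/2, -2, -1, 0 } => -2955/1024
step 14: add red to get rrrbrrrbbbrbrr; options L={ -3, -47/16, -93/32, -185/64, -739/256 } R={ -2955/1024, -1477/512, -369/128, -23/8, -11/4, -5/2, -2, -1, 0 } => -5911/2048
step 15: add red to get rrrbrrrbbbrbrrr; options L={ -3, -47/16, -93/32, -185/64, -739/256 } R={ -5911/2048, -2955/1024, -1477/512, -369/128, -23/8, -11/4, -5/2, -2, -1, 0 } => -11823/4096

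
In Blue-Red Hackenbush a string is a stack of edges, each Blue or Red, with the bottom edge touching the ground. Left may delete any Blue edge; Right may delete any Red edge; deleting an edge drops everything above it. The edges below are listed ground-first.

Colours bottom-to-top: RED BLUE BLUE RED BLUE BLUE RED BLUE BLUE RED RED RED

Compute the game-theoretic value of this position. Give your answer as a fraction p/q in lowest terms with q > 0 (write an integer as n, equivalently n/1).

-591/2048

Build val(s[:k]) for k = 1..12, string s = RED BLUE BLUE RED BLUE BLUE RED BLUE BLUE RED RED RED.
1 of 12 · R · max L −∞ · min R 0 gives -1
2 of 12 · RB · max L -1 · min R 0 gives -1/2
3 of 12 · RBB · max L -1/2 · min R 0 gives -1/4
4 of 12 · RBBR · max L -1/2 · min R -1/4 gives -3/8
5 of 12 · RBBRB · max L -3/8 · min R -1/4 gives -5/16
6 of 12 · RBBRBB · max L -5/16 · min R -1/4 gives -9/32
7 of 12 · RBBRBBR · max L -5/16 · min R -9/32 gives -19/64
8 of 12 · RBBRBBRB · max L -19/64 · min R -9/32 gives -37/128
9 of 12 · RBBRBBRBB · max L -37/128 · min R -9/32 gives -73/256
10 of 12 · RBBRBBRBBR · max L -37/128 · min R -73/256 gives -147/512
11 of 12 · RBBRBBRBBRR · max L -37/128 · min R -147/512 gives -295/1024
12 of 12 · RBBRBBRBBRRR · max L -37/128 · min R -295/1024 gives -591/2048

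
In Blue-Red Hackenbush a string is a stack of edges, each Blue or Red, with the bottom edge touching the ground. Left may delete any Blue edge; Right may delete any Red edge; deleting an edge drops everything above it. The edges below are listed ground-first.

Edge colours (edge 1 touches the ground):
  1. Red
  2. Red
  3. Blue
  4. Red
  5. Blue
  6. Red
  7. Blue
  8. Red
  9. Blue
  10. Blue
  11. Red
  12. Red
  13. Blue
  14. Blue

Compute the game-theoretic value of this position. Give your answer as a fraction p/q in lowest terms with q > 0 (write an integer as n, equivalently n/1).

Build v(s[:k]) for k = 1..14, string s = Red Red Blue Red Blue Red Blue Red Blue Blue Red Red Blue Blue.
v(R) = { · | 0 } ⇒ -1
v(RR) = { · | -1,0 } ⇒ -2
v(RRB) = { -2 | -1,0 } ⇒ -3/2
v(RRBR) = { -2 | -3/2,-1,0 } ⇒ -7/4
v(RRBRB) = { -2,-7/4 | -3/2,-1,0 } ⇒ -13/8
v(RRBRBR) = { -2,-7/4 | -13/8,-3/2,-1,0 } ⇒ -27/16
v(RRBRBRB) = { -2,-7/4,-27/16 | -13/8,-3/2,-1,0 } ⇒ -53/32
v(RRBRBRBR) = { -2,-7/4,-27/16 | -53/32,-13/8,-3/2,-1,0 } ⇒ -107/64
v(RRBRBRBRB) = { -2,-7/4,-27/16,-107/64 | -53/32,-13/8,-3/2,-1,0 } ⇒ -213/128
v(RRBRBRBRBB) = { -2,-7/4,-27/16,-107/64,-213/128 | -53/32,-13/8,-3/2,-1,0 } ⇒ -425/256
v(RRBRBRBRBBR) = { -2,-7/4,-27/16,-107/64,-213/128 | -425/256,-53/32,-13/8,-3/2,-1,0 } ⇒ -851/512
v(RRBRBRBRBBRR) = { -2,-7/4,-27/16,-107/64,-213/128 | -851/512,-425/256,-53/32,-13/8,-3/2,-1,0 } ⇒ -1703/1024
v(RRBRBRBRBBRRB) = { -2,-7/4,-27/16,-107/64,-213/128,-1703/1024 | -851/512,-425/256,-53/32,-13/8,-3/2,-1,0 } ⇒ -3405/2048
v(RRBRBRBRBBRRBB) = { -2,-7/4,-27/16,-107/64,-213/128,-1703/1024,-3405/2048 | -851/512,-425/256,-53/32,-13/8,-3/2,-1,0 } ⇒ -6809/4096

-6809/4096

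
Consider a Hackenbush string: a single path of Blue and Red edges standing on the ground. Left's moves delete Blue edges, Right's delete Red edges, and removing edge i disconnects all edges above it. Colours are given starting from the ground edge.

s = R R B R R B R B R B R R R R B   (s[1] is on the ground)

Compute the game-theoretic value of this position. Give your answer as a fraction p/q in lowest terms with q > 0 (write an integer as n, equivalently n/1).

-15037/8192

g_1 [R]  L=[]  R=[0]  gives -1
g_2 [RR]  L=[]  R=[-1; 0]  gives -2
g_3 [RRB]  L=[-2]  R=[-1; 0]  gives -3/2
g_4 [RRBR]  L=[-2]  R=[-3/2; -1; 0]  gives -7/4
g_5 [RRBRR]  L=[-2]  R=[-7/4; -3/2; -1; 0]  gives -15/8
g_6 [RRBRRB]  L=[-2; -15/8]  R=[-7/4; -3/2; -1; 0]  gives -29/16
g_7 [RRBRRBR]  L=[-2; -15/8]  R=[-29/16; -7/4; -3/2; -1; 0]  gives -59/32
g_8 [RRBRRBRB]  L=[-2; -15/8; -59/32]  R=[-29/16; -7/4; -3/2; -1; 0]  gives -117/64
g_9 [RRBRRBRBR]  L=[-2; -15/8; -59/32]  R=[-117/64; -29/16; -7/4; -3/2; -1; 0]  gives -235/128
g_10 [RRBRRBRBRB]  L=[-2; -15/8; -59/32; -235/128]  R=[-117/64; -29/16; -7/4; -3/2; -1; 0]  gives -469/256
g_11 [RRBRRBRBRBR]  L=[-2; -15/8; -59/32; -235/128]  R=[-469/256; -117/64; -29/16; -7/4; -3/2; -1; 0]  gives -939/512
g_12 [RRBRRBRBRBRR]  L=[-2; -15/8; -59/32; -235/128]  R=[-939/512; -469/256; -117/64; -29/16; -7/4; -3/2; -1; 0]  gives -1879/1024
g_13 [RRBRRBRBRBRRR]  L=[-2; -15/8; -59/32; -235/128]  R=[-1879/1024; -939/512; -469/256; -117/64; -29/16; -7/4; -3/2; -1; 0]  gives -3759/2048
g_14 [RRBRRBRBRBRRRR]  L=[-2; -15/8; -59/32; -235/128]  R=[-3759/2048; -1879/1024; -939/512; -469/256; -117/64; -29/16; -7/4; -3/2; -1; 0]  gives -7519/4096
g_15 [RRBRRBRBRBRRRRB]  L=[-2; -15/8; -59/32; -235/128; -7519/4096]  R=[-3759/2048; -1879/1024; -939/512; -469/256; -117/64; -29/16; -7/4; -3/2; -1; 0]  gives -15037/8192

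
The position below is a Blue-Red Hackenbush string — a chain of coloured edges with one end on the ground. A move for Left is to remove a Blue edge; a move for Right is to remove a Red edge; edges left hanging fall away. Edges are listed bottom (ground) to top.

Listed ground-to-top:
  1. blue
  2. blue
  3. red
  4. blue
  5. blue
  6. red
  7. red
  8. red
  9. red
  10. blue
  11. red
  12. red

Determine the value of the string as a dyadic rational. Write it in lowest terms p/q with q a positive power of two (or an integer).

1801/1024

g_1 [b]  L=[0]  R=[·]  = 1
g_2 [bb]  L=[0, 1]  R=[·]  = 2
g_3 [bbr]  L=[0, 1]  R=[2]  = 3/2
g_4 [bbrb]  L=[0, 1, 3/2]  R=[2]  = 7/4
g_5 [bbrbb]  L=[0, 1, 3/2, 7/4]  R=[2]  = 15/8
g_6 [bbrbbr]  L=[0, 1, 3/2, 7/4]  R=[15/8, 2]  = 29/16
g_7 [bbrbbrr]  L=[0, 1, 3/2, 7/4]  R=[29/16, 15/8, 2]  = 57/32
g_8 [bbrbbrrr]  L=[0, 1, 3/2, 7/4]  R=[57/32, 29/16, 15/8, 2]  = 113/64
g_9 [bbrbbrrrr]  L=[0, 1, 3/2, 7/4]  R=[113/64, 57/32, 29/16, 15/8, 2]  = 225/128
g_10 [bbrbbrrrrb]  L=[0, 1, 3/2, 7/4, 225/128]  R=[113/64, 57/32, 29/16, 15/8, 2]  = 451/256
g_11 [bbrbbrrrrbr]  L=[0, 1, 3/2, 7/4, 225/128]  R=[451/256, 113/64, 57/32, 29/16, 15/8, 2]  = 901/512
g_12 [bbrbbrrrrbrr]  L=[0, 1, 3/2, 7/4, 225/128]  R=[901/512, 451/256, 113/64, 57/32, 29/16, 15/8, 2]  = 1801/1024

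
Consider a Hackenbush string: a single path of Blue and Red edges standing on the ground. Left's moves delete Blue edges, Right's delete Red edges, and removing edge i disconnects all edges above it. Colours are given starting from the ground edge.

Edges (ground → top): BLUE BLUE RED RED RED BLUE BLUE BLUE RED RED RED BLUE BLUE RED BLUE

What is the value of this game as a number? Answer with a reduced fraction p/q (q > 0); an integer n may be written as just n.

Build val(s[:k]) for k = 1..15, string s = BLUE BLUE RED RED RED BLUE BLUE BLUE RED RED RED BLUE BLUE RED BLUE.
1 of 15 · B · max L 0 · min R +∞ => 1
2 of 15 · BB · max L 1 · min R +∞ => 2
3 of 15 · BBR · max L 1 · min R 2 => 3/2
4 of 15 · BBRR · max L 1 · min R 3/2 => 5/4
5 of 15 · BBRRR · max L 1 · min R 5/4 => 9/8
6 of 15 · BBRRRB · max L 9/8 · min R 5/4 => 19/16
7 of 15 · BBRRRBB · max L 19/16 · min R 5/4 => 39/32
8 of 15 · BBRRRBBB · max L 39/32 · min R 5/4 => 79/64
9 of 15 · BBRRRBBBR · max L 39/32 · min R 79/64 => 157/128
10 of 15 · BBRRRBBBRR · max L 39/32 · min R 157/128 => 313/256
11 of 15 · BBRRRBBBRRR · max L 39/32 · min R 313/256 => 625/512
12 of 15 · BBRRRBBBRRRB · max L 625/512 · min R 313/256 => 1251/1024
13 of 15 · BBRRRBBBRRRBB · max L 1251/1024 · min R 313/256 => 2503/2048
14 of 15 · BBRRRBBBRRRBBR · max L 1251/1024 · min R 2503/2048 => 5005/4096
15 of 15 · BBRRRBBBRRRBBRB · max L 5005/4096 · min R 2503/2048 => 10011/8192

10011/8192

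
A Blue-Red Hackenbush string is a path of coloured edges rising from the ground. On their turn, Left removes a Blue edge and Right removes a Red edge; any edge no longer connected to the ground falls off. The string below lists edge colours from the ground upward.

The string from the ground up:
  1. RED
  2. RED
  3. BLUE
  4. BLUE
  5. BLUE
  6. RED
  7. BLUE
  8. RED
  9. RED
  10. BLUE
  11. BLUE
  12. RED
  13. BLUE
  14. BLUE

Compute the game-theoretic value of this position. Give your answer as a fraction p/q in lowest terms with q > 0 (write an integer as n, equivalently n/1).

1 of 14 · R · max L −∞ · min R 0 → -1
2 of 14 · RR · max L −∞ · min R -1 → -2
3 of 14 · RRB · max L -2 · min R -1 → -3/2
4 of 14 · RRBB · max L -3/2 · min R -1 → -5/4
5 of 14 · RRBBB · max L -5/4 · min R -1 → -9/8
6 of 14 · RRBBBR · max L -5/4 · min R -9/8 → -19/16
7 of 14 · RRBBBRB · max L -19/16 · min R -9/8 → -37/32
8 of 14 · RRBBBRBR · max L -19/16 · min R -37/32 → -75/64
9 of 14 · RRBBBRBRR · max L -19/16 · min R -75/64 → -151/128
10 of 14 · RRBBBRBRRB · max L -151/128 · min R -75/64 → -301/256
11 of 14 · RRBBBRBRRBB · max L -301/256 · min R -75/64 → -601/512
12 of 14 · RRBBBRBRRBBR · max L -301/256 · min R -601/512 → -1203/1024
13 of 14 · RRBBBRBRRBBRB · max L -1203/1024 · min R -601/512 → -2405/2048
14 of 14 · RRBBBRBRRBBRBB · max L -2405/2048 · min R -601/512 → -4809/4096

-4809/4096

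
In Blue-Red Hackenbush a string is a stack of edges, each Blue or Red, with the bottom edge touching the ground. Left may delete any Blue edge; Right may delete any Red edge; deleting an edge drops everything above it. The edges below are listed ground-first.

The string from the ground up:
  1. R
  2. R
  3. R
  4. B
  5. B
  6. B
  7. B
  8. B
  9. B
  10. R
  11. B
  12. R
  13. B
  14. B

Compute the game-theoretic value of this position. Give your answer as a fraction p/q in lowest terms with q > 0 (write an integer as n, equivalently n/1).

val_1 [R]  L=[—]  R=[0]  => -1
val_2 [RR]  L=[—]  R=[-1; 0]  => -2
val_3 [RRR]  L=[—]  R=[-2; -1; 0]  => -3
val_4 [RRRB]  L=[-3]  R=[-2; -1; 0]  => -5/2
val_5 [RRRBB]  L=[-3; -5/2]  R=[-2; -1; 0]  => -9/4
val_6 [RRRBBB]  L=[-3; -5/2; -9/4]  R=[-2; -1; 0]  => -17/8
val_7 [RRRBBBB]  L=[-3; -5/2; -9/4; -17/8]  R=[-2; -1; 0]  => -33/16
val_8 [RRRBBBBB]  L=[-3; -5/2; -9/4; -17/8; -33/16]  R=[-2; -1; 0]  => -65/32
val_9 [RRRBBBBBB]  L=[-3; -5/2; -9/4; -17/8; -33/16; -65/32]  R=[-2; -1; 0]  => -129/64
val_10 [RRRBBBBBBR]  L=[-3; -5/2; -9/4; -17/8; -33/16; -65/32]  R=[-129/64; -2; -1; 0]  => -259/128
val_11 [RRRBBBBBBRB]  L=[-3; -5/2; -9/4; -17/8; -33/16; -65/32; -259/128]  R=[-129/64; -2; -1; 0]  => -517/256
val_12 [RRRBBBBBBRBR]  L=[-3; -5/2; -9/4; -17/8; -33/16; -65/32; -259/128]  R=[-517/256; -129/64; -2; -1; 0]  => -1035/512
val_13 [RRRBBBBBBRBRB]  L=[-3; -5/2; -9/4; -17/8; -33/16; -65/32; -259/128; -1035/512]  R=[-517/256; -129/64; -2; -1; 0]  => -2069/1024
val_14 [RRRBBBBBBRBRBB]  L=[-3; -5/2; -9/4; -17/8; -33/16; -65/32; -259/128; -1035/512; -2069/1024]  R=[-517/256; -129/64; -2; -1; 0]  => -4137/2048

-4137/2048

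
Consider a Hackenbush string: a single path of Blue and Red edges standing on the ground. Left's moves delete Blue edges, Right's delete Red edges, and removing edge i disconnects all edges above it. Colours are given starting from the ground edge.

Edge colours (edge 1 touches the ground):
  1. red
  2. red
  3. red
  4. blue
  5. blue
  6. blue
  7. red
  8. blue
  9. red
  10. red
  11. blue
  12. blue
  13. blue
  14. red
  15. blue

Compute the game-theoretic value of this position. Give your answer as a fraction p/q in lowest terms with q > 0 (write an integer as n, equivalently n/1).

-8901/4096

step 1: add red to get r; options L={ ∅ } R={ 0 } — -1
step 2: add red to get rr; options L={ ∅ } R={ -1,0 } — -2
step 3: add red to get rrr; options L={ ∅ } R={ -2,-1,0 } — -3
step 4: add blue to get rrrb; options L={ -3 } R={ -2,-1,0 } — -5/2
step 5: add blue to get rrrbb; options L={ -3,-5/2 } R={ -2,-1,0 } — -9/4
step 6: add blue to get rrrbbb; options L={ -3,-5/2,-9/4 } R={ -2,-1,0 } — -17/8
step 7: add red to get rrrbbbr; options L={ -3,-5/2,-9/4 } R={ -17/8,-2,-1,0 } — -35/16
step 8: add blue to get rrrbbbrb; options L={ -3,-5/2,-9/4,-35/16 } R={ -17/8,-2,-1,0 } — -69/32
step 9: add red to get rrrbbbrbr; options L={ -3,-5/2,-9/4,-35/16 } R={ -69/32,-17/8,-2,-1,0 } — -139/64
step 10: add red to get rrrbbbrbrr; options L={ -3,-5/2,-9/4,-35/16 } R={ -139/64,-69/32,-17/8,-2,-1,0 } — -279/128
step 11: add blue to get rrrbbbrbrrb; options L={ -3,-5/2,-9/4,-35/16,-279/128 } R={ -139/64,-69/32,-17/8,-2,-1,0 } — -557/256
step 12: add blue to get rrrbbbrbrrbb; options L={ -3,-5/2,-9/4,-35/16,-279/128,-557/256 } R={ -139/64,-69/32,-17/8,-2,-1,0 } — -1113/512
step 13: add blue to get rrrbbbrbrrbbb; options L={ -3,-5/2,-9/4,-35/16,-279/128,-557/256,-1113/512 } R={ -139/64,-69/32,-17/8,-2,-1,0 } — -2225/1024
step 14: add red to get rrrbbbrbrrbbbr; options L={ -3,-5/2,-9/4,-35/16,-279/128,-557/256,-1113/512 } R={ -2225/1024,-139/64,-69/32,-17/8,-2,-1,0 } — -4451/2048
step 15: add blue to get rrrbbbrbrrbbbrb; options L={ -3,-5/2,-9/4,-35/16,-279/128,-557/256,-1113/512,-4451/2048 } R={ -2225/1024,-139/64,-69/32,-17/8,-2,-1,0 } — -8901/4096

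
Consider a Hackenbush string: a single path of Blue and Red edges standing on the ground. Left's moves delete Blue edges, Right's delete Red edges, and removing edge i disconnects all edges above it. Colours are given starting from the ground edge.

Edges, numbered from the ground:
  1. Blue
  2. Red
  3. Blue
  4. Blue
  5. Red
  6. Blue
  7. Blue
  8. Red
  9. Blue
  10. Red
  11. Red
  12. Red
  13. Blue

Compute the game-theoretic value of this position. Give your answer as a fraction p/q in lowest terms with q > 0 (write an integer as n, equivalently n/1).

3491/4096

Prefix values for Blue Red Blue Blue Red Blue Blue Red Blue Red Red Red Blue via {L|R} + simplicity:
edge 1 of 13 (Blue): { 0 | · } -> 1
edge 2 of 13 (Red): { 0 | 1 } -> 1/2
edge 3 of 13 (Blue): { 0, 1/2 | 1 } -> 3/4
edge 4 of 13 (Blue): { 0, 1/2, 3/4 | 1 } -> 7/8
edge 5 of 13 (Red): { 0, 1/2, 3/4 | 7/8, 1 } -> 13/16
edge 6 of 13 (Blue): { 0, 1/2, 3/4, 13/16 | 7/8, 1 } -> 27/32
edge 7 of 13 (Blue): { 0, 1/2, 3/4, 13/16, 27/32 | 7/8, 1 } -> 55/64
edge 8 of 13 (Red): { 0, 1/2, 3/4, 13/16, 27/32 | 55/64, 7/8, 1 } -> 109/128
edge 9 of 13 (Blue): { 0, 1/2, 3/4, 13/16, 27/32, 109/128 | 55/64, 7/8, 1 } -> 219/256
edge 10 of 13 (Red): { 0, 1/2, 3/4, 13/16, 27/32, 109/128 | 219/256, 55/64, 7/8, 1 } -> 437/512
edge 11 of 13 (Red): { 0, 1/2, 3/4, 13/16, 27/32, 109/128 | 437/512, 219/256, 55/64, 7/8, 1 } -> 873/1024
edge 12 of 13 (Red): { 0, 1/2, 3/4, 13/16, 27/32, 109/128 | 873/1024, 437/512, 219/256, 55/64, 7/8, 1 } -> 1745/2048
edge 13 of 13 (Blue): { 0, 1/2, 3/4, 13/16, 27/32, 109/128, 1745/2048 | 873/1024, 437/512, 219/256, 55/64, 7/8, 1 } -> 3491/4096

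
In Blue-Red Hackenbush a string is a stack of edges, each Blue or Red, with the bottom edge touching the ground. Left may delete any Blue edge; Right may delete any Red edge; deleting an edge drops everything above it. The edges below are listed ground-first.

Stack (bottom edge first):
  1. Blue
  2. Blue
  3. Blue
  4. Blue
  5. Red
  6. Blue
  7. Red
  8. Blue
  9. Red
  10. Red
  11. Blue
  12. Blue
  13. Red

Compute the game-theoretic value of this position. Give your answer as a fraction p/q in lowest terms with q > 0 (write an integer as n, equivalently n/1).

1869/512

Build v(s[:k]) for k = 1..13, string s = Blue Blue Blue Blue Red Blue Red Blue Red Red Blue Blue Red.
1 of 13 · B · max L 0 · min R +∞ ⇒ 1
2 of 13 · BB · max L 1 · min R +∞ ⇒ 2
3 of 13 · BBB · max L 2 · min R +∞ ⇒ 3
4 of 13 · BBBB · max L 3 · min R +∞ ⇒ 4
5 of 13 · BBBBR · max L 3 · min R 4 ⇒ 7/2
6 of 13 · BBBBRB · max L 7/2 · min R 4 ⇒ 15/4
7 of 13 · BBBBRBR · max L 7/2 · min R 15/4 ⇒ 29/8
8 of 13 · BBBBRBRB · max L 29/8 · min R 15/4 ⇒ 59/16
9 of 13 · BBBBRBRBR · max L 29/8 · min R 59/16 ⇒ 117/32
10 of 13 · BBBBRBRBRR · max L 29/8 · min R 117/32 ⇒ 233/64
11 of 13 · BBBBRBRBRRB · max L 233/64 · min R 117/32 ⇒ 467/128
12 of 13 · BBBBRBRBRRBB · max L 467/128 · min R 117/32 ⇒ 935/256
13 of 13 · BBBBRBRBRRBBR · max L 467/128 · min R 935/256 ⇒ 1869/512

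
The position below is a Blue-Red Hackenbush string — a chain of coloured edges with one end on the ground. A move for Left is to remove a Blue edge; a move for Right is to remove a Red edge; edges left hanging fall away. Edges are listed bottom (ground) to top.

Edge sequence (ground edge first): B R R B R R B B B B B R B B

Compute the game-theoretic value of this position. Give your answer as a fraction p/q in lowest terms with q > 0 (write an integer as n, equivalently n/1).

2551/8192

Prefix values for B R R B R R B B B B B R B B via {L|R} + simplicity:
B: Left { 0 }, Right { ∅ } => simplest 1
BR: Left { 0 }, Right { 1 } => simplest 1/2
BRR: Left { 0 }, Right { 1/2; 1 } => simplest 1/4
BRRB: Left { 0; 1/4 }, Right { 1/2; 1 } => simplest 3/8
BRRBR: Left { 0; 1/4 }, Right { 3/8; 1/2; 1 } => simplest 5/16
BRRBRR: Left { 0; 1/4 }, Right { 5/16; 3/8; 1/2; 1 } => simplest 9/32
BRRBRRB: Left { 0; 1/4; 9/32 }, Right { 5/16; 3/8; 1/2; 1 } => simplest 19/64
BRRBRRBB: Left { 0; 1/4; 9/32; 19/64 }, Right { 5/16; 3/8; 1/2; 1 } => simplest 39/128
BRRBRRBBB: Left { 0; 1/4; 9/32; 19/64; 39/128 }, Right { 5/16; 3/8; 1/2; 1 } => simplest 79/256
BRRBRRBBBB: Left { 0; 1/4; 9/32; 19/64; 39/128; 79/256 }, Right { 5/16; 3/8; 1/2; 1 } => simplest 159/512
BRRBRRBBBBB: Left { 0; 1/4; 9/32; 19/64; 39/128; 79/256; 159/512 }, Right { 5/16; 3/8; 1/2; 1 } => simplest 319/1024
BRRBRRBBBBBR: Left { 0; 1/4; 9/32; 19/64; 39/128; 79/256; 159/512 }, Right { 319/1024; 5/16; 3/8; 1/2; 1 } => simplest 637/2048
BRRBRRBBBBBRB: Left { 0; 1/4; 9/32; 19/64; 39/128; 79/256; 159/512; 637/2048 }, Right { 319/1024; 5/16; 3/8; 1/2; 1 } => simplest 1275/4096
BRRBRRBBBBBRBB: Left { 0; 1/4; 9/32; 19/64; 39/128; 79/256; 159/512; 637/2048; 1275/4096 }, Right { 319/1024; 5/16; 3/8; 1/2; 1 } => simplest 2551/8192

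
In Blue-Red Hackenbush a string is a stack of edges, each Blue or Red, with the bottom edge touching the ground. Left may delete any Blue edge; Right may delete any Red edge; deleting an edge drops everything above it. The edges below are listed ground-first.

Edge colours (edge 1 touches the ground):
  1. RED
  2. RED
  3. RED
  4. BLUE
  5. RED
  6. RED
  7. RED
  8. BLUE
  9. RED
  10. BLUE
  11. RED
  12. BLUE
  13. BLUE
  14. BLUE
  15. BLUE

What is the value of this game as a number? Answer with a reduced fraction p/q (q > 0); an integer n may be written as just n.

1 of 15 · R · max L −∞ · min R 0 => -1
2 of 15 · RR · max L −∞ · min R -1 => -2
3 of 15 · RRR · max L −∞ · min R -2 => -3
4 of 15 · RRRB · max L -3 · min R -2 => -5/2
5 of 15 · RRRBR · max L -3 · min R -5/2 => -11/4
6 of 15 · RRRBRR · max L -3 · min R -11/4 => -23/8
7 of 15 · RRRBRRR · max L -3 · min R -23/8 => -47/16
8 of 15 · RRRBRRRB · max L -47/16 · min R -23/8 => -93/32
9 of 15 · RRRBRRRBR · max L -47/16 · min R -93/32 => -187/64
10 of 15 · RRRBRRRBRB · max L -187/64 · min R -93/32 => -373/128
11 of 15 · RRRBRRRBRBR · max L -187/64 · min R -373/128 => -747/256
12 of 15 · RRRBRRRBRBRB · max L -747/256 · min R -373/128 => -1493/512
13 of 15 · RRRBRRRBRBRBB · max L -1493/512 · min R -373/128 => -2985/1024
14 of 15 · RRRBRRRBRBRBBB · max L -2985/1024 · min R -373/128 => -5969/2048
15 of 15 · RRRBRRRBRBRBBBB · max L -5969/2048 · min R -373/128 => -11937/4096

-11937/4096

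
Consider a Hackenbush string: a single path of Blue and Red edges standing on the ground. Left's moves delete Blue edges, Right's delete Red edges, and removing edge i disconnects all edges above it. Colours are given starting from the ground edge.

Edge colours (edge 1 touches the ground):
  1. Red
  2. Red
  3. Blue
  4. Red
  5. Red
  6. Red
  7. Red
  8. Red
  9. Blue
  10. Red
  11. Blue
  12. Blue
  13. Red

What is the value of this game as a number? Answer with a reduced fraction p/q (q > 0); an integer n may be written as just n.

-4051/2048

Recurse on prefixes of the 13-edge string Red Red Blue Red Red Red Red Red Blue Red Blue Blue Red:
edge 1 of 13 (Red): { ∅ | 0 } -> -1
edge 2 of 13 (Red): { ∅ | -1; 0 } -> -2
edge 3 of 13 (Blue): { -2 | -1; 0 } -> -3/2
edge 4 of 13 (Red): { -2 | -3/2; -1; 0 } -> -7/4
edge 5 of 13 (Red): { -2 | -7/4; -3/2; -1; 0 } -> -15/8
edge 6 of 13 (Red): { -2 | -15/8; -7/4; -3/2; -1; 0 } -> -31/16
edge 7 of 13 (Red): { -2 | -31/16; -15/8; -7/4; -3/2; -1; 0 } -> -63/32
edge 8 of 13 (Red): { -2 | -63/32; -31/16; -15/8; -7/4; -3/2; -1; 0 } -> -127/64
edge 9 of 13 (Blue): { -2; -127/64 | -63/32; -31/16; -15/8; -7/4; -3/2; -1; 0 } -> -253/128
edge 10 of 13 (Red): { -2; -127/64 | -253/128; -63/32; -31/16; -15/8; -7/4; -3/2; -1; 0 } -> -507/256
edge 11 of 13 (Blue): { -2; -127/64; -507/256 | -253/128; -63/32; -31/16; -15/8; -7/4; -3/2; -1; 0 } -> -1013/512
edge 12 of 13 (Blue): { -2; -127/64; -507/256; -1013/512 | -253/128; -63/32; -31/16; -15/8; -7/4; -3/2; -1; 0 } -> -2025/1024
edge 13 of 13 (Red): { -2; -127/64; -507/256; -1013/512 | -2025/1024; -253/128; -63/32; -31/16; -15/8; -7/4; -3/2; -1; 0 } -> -4051/2048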